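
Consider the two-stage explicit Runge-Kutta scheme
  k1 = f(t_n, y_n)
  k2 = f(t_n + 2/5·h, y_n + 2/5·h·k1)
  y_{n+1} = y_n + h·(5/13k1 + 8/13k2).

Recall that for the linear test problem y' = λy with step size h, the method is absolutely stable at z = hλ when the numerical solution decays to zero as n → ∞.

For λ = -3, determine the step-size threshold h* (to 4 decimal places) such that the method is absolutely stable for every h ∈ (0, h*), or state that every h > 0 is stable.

Test eqn y'=λy, z=hλ:
  k1=λy_n ⇒ h·k1=z·y_n;  k2=λ(1+2/5z)y_n ⇒ h·k2=z(1+2/5z)y_n
  y_{n+1}/y_n = 1 + 5/13z + 8/13z(1+2/5z) = 1 + z + 16/65z²
  so R(z) = 1 + z + 16/65z².

Need |R(x)|<1, x<0.
x=-1.13: |R|=0.1843
R=1: x+16/65x²=0 ⇒ x=−65/16=-4.0625; min R=1−1/(4·16/65)=-0.0156>−1
Confirm numerically:
  x=-3.601: |R|=0.59093 <1
  x=-3.183: |R|=0.31090 <1
  x=-2.602: |R|=0.06456 <1
  x=-4.508: |R|=1.49435 >1
  x=-4.303: |R|=1.25474 >1
  x=-4.256: |R|=1.20272 >1
Stable set (-4.0625, 0).

(-4.0625,0); λ=-3 ⇒ h* = (65/16)/3 = 1.3542.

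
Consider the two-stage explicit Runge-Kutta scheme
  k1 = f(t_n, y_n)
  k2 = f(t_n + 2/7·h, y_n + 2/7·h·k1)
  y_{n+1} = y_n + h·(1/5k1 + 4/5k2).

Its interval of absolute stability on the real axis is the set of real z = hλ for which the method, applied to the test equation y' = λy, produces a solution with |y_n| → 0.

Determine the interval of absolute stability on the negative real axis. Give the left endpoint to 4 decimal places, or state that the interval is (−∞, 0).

Test eqn y'=λy, z=hλ:
  k1=λy_n ⇒ h·k1=z·y_n;  k2=λ(1+2/7z)y_n ⇒ h·k2=z(1+2/7z)y_n
  y_{n+1}/y_n = 1 + 1/5z + 4/5z(1+2/7z) = 1 + z + 8/35z²
  so R(z) = 1 + z + 8/35z².

Need |R(x)|<1, x<0.
x=-0.52: |R|=0.5418
R=1: x+8/35x²=0 ⇒ x=−35/8=-4.3750; min R=1−1/(4·8/35)=-0.0938>−1
Confirm numerically:
  x=-3.968: |R|=0.63086 <1
  x=-3.919: |R|=0.59153 <1
  x=-3.884: |R|=0.56410 <1
  x=-1.849: |R|=0.06756 <1
  x=-4.945: |R|=1.64426 >1
  x=-4.779: |R|=1.44131 >1
Stable set (-4.3750, 0).

(-4.3750, 0).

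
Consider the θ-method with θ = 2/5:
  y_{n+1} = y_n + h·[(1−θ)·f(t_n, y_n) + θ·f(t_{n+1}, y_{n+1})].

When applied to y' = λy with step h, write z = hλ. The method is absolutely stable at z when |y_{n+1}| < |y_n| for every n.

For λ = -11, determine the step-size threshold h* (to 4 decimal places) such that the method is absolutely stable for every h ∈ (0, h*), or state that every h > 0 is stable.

(-10.0000,0); λ=-11 ⇒ h* = (10)/11 = 0.9091.

On y'=λy, z=hλ:
  y_{n+1} = y_n + z·[3/5·y_n + 2/5·y_{n+1}] ⇒ (1 − 2/5z)y_{n+1} = (1 + 3/5z)y_n
  Hence R(z) = (1 + 3/5z)/(1 − 2/5z).

Find x<0 with |R(x)|<1.
x=-1: |R|=0.2857
R=−1: 1+3/5x = −1+2/5x ⇒ -1/5x=2 ⇒ x=2/(-1/5)=-10.0000
Confirm numerically:
  x=-8.277: |R|=0.92006 <1
  x=-6.234: |R|=0.78441 <1
  x=-6.013: |R|=0.76583 <1
  x=-5.440: |R|=0.71285 <1
  x=-10.321: |R|=1.01252 >1
  x=-10.175: |R|=1.00690 >1
Interval (-10.0000, 0).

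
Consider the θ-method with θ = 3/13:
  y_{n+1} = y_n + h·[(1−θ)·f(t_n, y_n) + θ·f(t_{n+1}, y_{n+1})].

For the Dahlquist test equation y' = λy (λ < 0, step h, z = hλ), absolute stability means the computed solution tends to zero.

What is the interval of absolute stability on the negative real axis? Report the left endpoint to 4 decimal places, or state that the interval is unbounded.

z∈(-3.7143,0).

On y'=λy, z=hλ:
  y_{n+1} = y_n + z·[10/13·y_n + 3/13·y_{n+1}] ⇒ (1 − 3/13z)y_{n+1} = (1 + 10/13z)y_n
  R(z) = (1 + 10/13z)/(1 − 3/13z).

Find x<0 with |R(x)|<1.
x=-1.02: |R|=0.1743
R=−1: 1+10/13x = −1+3/13x ⇒ -7/13x=2 ⇒ x=2/(-7/13)=-3.7143
Confirm numerically:
  x=-3.181: |R|=0.83441 <1
  x=-1.929: |R|=0.33481 <1
  x=-1.555: |R|=0.14435 <1
  x=-4.211: |R|=1.13565 >1
  x=-4.126: |R|=1.11356 >1
Interval (-3.7143, 0).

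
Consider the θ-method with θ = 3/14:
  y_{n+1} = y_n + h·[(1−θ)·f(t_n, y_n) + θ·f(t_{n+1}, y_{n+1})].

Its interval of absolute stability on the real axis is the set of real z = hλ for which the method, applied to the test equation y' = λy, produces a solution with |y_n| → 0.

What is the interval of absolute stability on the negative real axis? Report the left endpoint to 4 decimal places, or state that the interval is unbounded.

(-3.5000, 0).

Test eqn y'=λy, z=hλ:
  y_{n+1} = y_n + z·[11/14·y_n + 3/14·y_{n+1}] ⇒ (1 − 3/14z)y_{n+1} = (1 + 11/14z)y_n
  so R(z) = (1 + 11/14z)/(1 − 3/14z).

Find x<0 with |R(x)|<1.
x=-0.36: |R|=0.6658
R=−1: 1+11/14x = −1+3/14x ⇒ -4/7x=2 ⇒ x=2/(-4/7)=-3.5000
Confirm numerically:
  x=-2.632: |R|=0.68286 <1
  x=-1.859: |R|=0.32942 <1
  x=-1.816: |R|=0.30728 <1
  x=-1.765: |R|=0.28064 <1
  x=-3.682: |R|=1.05813 >1
  x=-3.581: |R|=1.02619 >1
So |R|<1 on (-3.5000, 0).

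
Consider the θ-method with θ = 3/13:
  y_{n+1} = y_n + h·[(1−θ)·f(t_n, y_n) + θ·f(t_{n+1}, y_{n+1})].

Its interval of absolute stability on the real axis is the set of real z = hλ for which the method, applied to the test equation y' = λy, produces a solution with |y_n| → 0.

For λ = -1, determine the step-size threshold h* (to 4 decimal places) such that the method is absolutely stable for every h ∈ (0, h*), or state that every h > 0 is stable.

(-3.7143,0); λ=-1 ⇒ h* = (26/7)/1 = 3.7143.

On y'=λy, z=hλ:
  y_{n+1} = y_n + z·[10/13·y_n + 3/13·y_{n+1}] ⇒ (1 − 3/13z)y_{n+1} = (1 + 10/13z)y_n
  ⇒ R(z) = (1 + 10/13z)/(1 − 3/13z).

Boundary: |R(x)|=1, x<0.
x=-1.6: |R|=0.1685
R=−1: 1+10/13x = −1+3/13x ⇒ -7/13x=2 ⇒ x=2/(-7/13)=-3.7143
Confirm numerically:
  x=-3.535: |R|=0.94683 <1
  x=-3.462: |R|=0.92448 <1
  x=-2.583: |R|=0.61834 <1
  x=-2.502: |R|=0.58617 <1
  x=-4.191: |R|=1.13049 >1
  x=-4.153: |R|=1.12063 >1
So |R|<1 on (-3.7143, 0).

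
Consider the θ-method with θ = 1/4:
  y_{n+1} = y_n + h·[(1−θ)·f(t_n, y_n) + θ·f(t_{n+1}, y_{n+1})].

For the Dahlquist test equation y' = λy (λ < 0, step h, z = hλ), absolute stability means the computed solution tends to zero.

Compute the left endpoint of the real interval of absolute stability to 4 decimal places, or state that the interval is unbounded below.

left endpoint -4.0000.

Test eqn y'=λy, z=hλ:
  y_{n+1} = y_n + z·[3/4·y_n + 1/4·y_{n+1}] ⇒ (1 − 1/4z)y_{n+1} = (1 + 3/4z)y_n
  Hence R(z) = (1 + 3/4z)/(1 − 1/4z).

Find x<0 with |R(x)|<1.
x=-1.68: |R|=0.1831
R=−1: 1+3/4x = −1+1/4x ⇒ -1/2x=2 ⇒ x=2/(-1/2)=-4.0000
Confirm numerically:
  x=-3.638: |R|=0.90521 <1
  x=-2.267: |R|=0.44694 <1
  x=-2.150: |R|=0.39837 <1
  x=-2.146: |R|=0.39668 <1
  x=-4.227: |R|=1.05518 >1
  x=-4.224: |R|=1.05447 >1
So |R|<1 on (-4.0000, 0).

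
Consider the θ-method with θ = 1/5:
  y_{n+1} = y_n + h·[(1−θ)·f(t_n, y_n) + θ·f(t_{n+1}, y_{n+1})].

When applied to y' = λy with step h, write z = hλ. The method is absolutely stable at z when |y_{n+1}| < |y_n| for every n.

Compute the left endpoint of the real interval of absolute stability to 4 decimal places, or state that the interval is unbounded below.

z* = -3.3333.

On y'=λy, z=hλ:
  y_{n+1} = y_n + z·[4/5·y_n + 1/5·y_{n+1}] ⇒ (1 − 1/5z)y_{n+1} = (1 + 4/5z)y_n
  R(z) = (1 + 4/5z)/(1 − 1/5z).

Need |R(x)|<1, x<0.
x=-0.85: |R|=0.2735
R=−1: 1+4/5x = −1+1/5x ⇒ -3/5x=2 ⇒ x=2/(-3/5)=-3.3333
Confirm numerically:
  x=-3.258: |R|=0.97263 <1
  x=-2.422: |R|=0.63164 <1
  x=-1.742: |R|=0.29190 <1
  x=-3.765: |R|=1.14775 >1
  x=-3.486: |R|=1.05397 >1
So |R|<1 on (-3.3333, 0).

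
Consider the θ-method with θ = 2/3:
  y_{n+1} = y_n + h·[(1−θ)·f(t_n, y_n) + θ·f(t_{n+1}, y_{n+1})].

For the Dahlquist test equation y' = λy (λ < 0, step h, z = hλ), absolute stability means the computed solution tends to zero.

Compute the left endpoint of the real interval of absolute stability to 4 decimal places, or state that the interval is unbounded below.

unbounded; (−∞, 0).

Test eqn y'=λy, z=hλ:
  y_{n+1} = y_n + z·[1/3·y_n + 2/3·y_{n+1}] ⇒ (1 − 2/3z)y_{n+1} = (1 + 1/3z)y_n
  Hence R(z) = (1 + 1/3z)/(1 − 2/3z).

Boundary: |R(x)|=1, x<0.
x=-0.93: |R|=0.4259
x=-2: |R|=0.1429
x=-10: |R|=0.3043
x=-100: |R|=0.4778
θ=2/3≥1/2 ⇒ |1+1/3x|<|1−2/3x| ∀x<0 ⇒ interval (−∞,0).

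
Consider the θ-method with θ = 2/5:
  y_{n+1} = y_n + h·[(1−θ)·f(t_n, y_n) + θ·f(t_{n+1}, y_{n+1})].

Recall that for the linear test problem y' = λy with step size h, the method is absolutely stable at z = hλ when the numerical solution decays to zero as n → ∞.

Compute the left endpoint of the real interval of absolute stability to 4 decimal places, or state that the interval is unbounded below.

left endpoint -10.0000.

On y'=λy, z=hλ:
  y_{n+1} = y_n + z·[3/5·y_n + 2/5·y_{n+1}] ⇒ (1 − 2/5z)y_{n+1} = (1 + 3/5z)y_n
  ⇒ R(z) = (1 + 3/5z)/(1 − 2/5z).

Find x<0 with |R(x)|<1.
x=-0.96: |R|=0.3064
R=−1: 1+3/5x = −1+2/5x ⇒ -1/5x=2 ⇒ x=2/(-1/5)=-10.0000
Confirm numerically:
  x=-7.288: |R|=0.86146 <1
  x=-7.210: |R|=0.85633 <1
  x=-4.992: |R|=0.66578 <1
  x=-4.861: |R|=0.65093 <1
  x=-10.403: |R|=1.01562 >1
  x=-10.293: |R|=1.01145 >1
Stable set (-10.0000, 0).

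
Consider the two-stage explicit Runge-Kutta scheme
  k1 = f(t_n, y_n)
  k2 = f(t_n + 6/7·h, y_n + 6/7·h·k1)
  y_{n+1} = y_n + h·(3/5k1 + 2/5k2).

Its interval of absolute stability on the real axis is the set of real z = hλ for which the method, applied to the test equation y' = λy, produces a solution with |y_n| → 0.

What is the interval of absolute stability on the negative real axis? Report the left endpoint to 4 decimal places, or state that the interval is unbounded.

Set f=λy, z=hλ:
  k1=λy_n ⇒ h·k1=z·y_n;  k2=λ(1+6/7z)y_n ⇒ h·k2=z(1+6/7z)y_n
  y_{n+1}/y_n = 1 + 3/5z + 2/5z(1+6/7z) = 1 + z + 12/35z²
  so R(z) = 1 + z + 12/35z².

Boundary: |R(x)|=1, x<0.
x=-1.13: |R|=0.3078
R=1: x+12/35x²=0 ⇒ x=−35/12=-2.9167; min R=1−1/(4·12/35)=0.2708>−1
Confirm numerically:
  x=-2.461: |R|=0.61552 <1
  x=-1.848: |R|=0.32289 <1
  x=-1.656: |R|=0.28423 <1
  x=-1.629: |R|=0.28082 <1
  x=-3.443: |R|=1.62131 >1
  x=-3.201: |R|=1.31205 >1
Interval (-2.9167, 0).

(-2.9167, 0).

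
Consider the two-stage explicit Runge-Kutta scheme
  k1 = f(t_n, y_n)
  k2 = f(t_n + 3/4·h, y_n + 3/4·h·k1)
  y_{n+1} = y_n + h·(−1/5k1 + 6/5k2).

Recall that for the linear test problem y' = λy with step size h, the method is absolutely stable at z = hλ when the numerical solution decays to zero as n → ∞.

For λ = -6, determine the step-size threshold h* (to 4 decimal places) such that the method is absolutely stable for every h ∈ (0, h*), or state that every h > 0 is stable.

On y'=λy, z=hλ:
  k1=λy_n ⇒ h·k1=z·y_n;  k2=λ(1+3/4z)y_n ⇒ h·k2=z(1+3/4z)y_n
  y_{n+1}/y_n = 1 − 1/5z + 6/5z(1+3/4z) = 1 + z + 9/10z²
  so R(z) = 1 + z + 9/10z².

Boundary: |R(x)|=1, x<0.
x=-0.61: |R|=0.7249
R=1: x+9/10x²=0 ⇒ x=−10/9=-1.1111; min R=1−1/(4·9/10)=0.7222>−1
Confirm numerically:
  x=-1.069: |R|=0.95948 <1
  x=-0.856: |R|=0.80346 <1
  x=-0.731: |R|=0.74992 <1
  x=-0.688: |R|=0.73801 <1
  x=-1.640: |R|=1.78064 >1
  x=-1.239: |R|=1.14261 >1
Stable set (-1.1111, 0).

(-1.1111,0); λ=-6 ⇒ h* = (10/9)/6 = 0.1852.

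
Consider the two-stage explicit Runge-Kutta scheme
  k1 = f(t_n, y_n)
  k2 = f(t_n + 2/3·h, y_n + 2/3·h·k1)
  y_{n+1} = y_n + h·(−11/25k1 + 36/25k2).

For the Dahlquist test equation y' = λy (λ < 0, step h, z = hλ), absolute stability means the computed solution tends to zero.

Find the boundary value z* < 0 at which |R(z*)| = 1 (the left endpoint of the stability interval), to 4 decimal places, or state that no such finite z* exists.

With y'=λy (z=hλ):
  k1=λy_n ⇒ h·k1=z·y_n;  k2=λ(1+2/3z)y_n ⇒ h·k2=z(1+2/3z)y_n
  y_{n+1}/y_n = 1 − 11/25z + 36/25z(1+2/3z) = 1 + z + 24/25z²
  ⇒ R(z) = 1 + z + 24/25z².

Need |R(x)|<1, x<0.
x=-1.46: |R|=1.5863
R=1: x+24/25x²=0 ⇒ x=−25/24=-1.0417; min R=1−1/(4·24/25)=0.7396>−1
Confirm numerically:
  x=-0.978: |R|=0.94022 <1
  x=-0.577: |R|=0.74261 <1
  x=-0.540: |R|=0.73994 <1
  x=-0.443: |R|=0.74540 <1
  x=-1.637: |R|=1.93558 >1
  x=-1.565: |R|=1.78626 >1
Stable set (-1.0417, 0).

z* = -1.0417.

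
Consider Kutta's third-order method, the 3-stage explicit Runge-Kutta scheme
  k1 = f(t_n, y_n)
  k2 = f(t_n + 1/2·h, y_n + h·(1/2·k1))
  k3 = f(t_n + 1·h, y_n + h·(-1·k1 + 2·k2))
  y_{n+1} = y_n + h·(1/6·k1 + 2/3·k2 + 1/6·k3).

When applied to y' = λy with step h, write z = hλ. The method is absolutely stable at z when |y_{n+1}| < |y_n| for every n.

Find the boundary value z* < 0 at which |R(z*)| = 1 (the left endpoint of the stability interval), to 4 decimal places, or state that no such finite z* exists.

With y'=λy (z=hλ):
  order 3, 3-stage ⇒ R(z)=1+z+z^2/2+z^3/6
  (e.g. R(-0.55)=0.57352, |R|=0.57352)

Solve |R(x)|<1 on ℝ⁻.
x=-0.55: |R|=0.5735
|R(-1.88)|=0.2202 |R(-1.53)|=0.0435 |R(-0.53)|=0.5856
Bisect:
  x_lo=-3.0773 |R|=2.1992  x_hi=-0.3331 |R|=0.7162
  mid=-1.70517 |R|=0.07770 →hi
  mid=-2.39122 |R|=0.81106 →hi
  mid=-2.73425 |R|=1.40312 →lo
  mid=-2.56274 |R|=1.08410 →lo
  mid=-2.47698 |R|=0.94215 →hi
  mid=-2.51986 |R|=1.01173 →lo
  mid=-2.49842 |R|=0.97660 →hi
  ...
  [-2.51282,-2.51266] ⇒ x*=-2.5127
Stable set (-2.5127, 0).

left endpoint -2.5127.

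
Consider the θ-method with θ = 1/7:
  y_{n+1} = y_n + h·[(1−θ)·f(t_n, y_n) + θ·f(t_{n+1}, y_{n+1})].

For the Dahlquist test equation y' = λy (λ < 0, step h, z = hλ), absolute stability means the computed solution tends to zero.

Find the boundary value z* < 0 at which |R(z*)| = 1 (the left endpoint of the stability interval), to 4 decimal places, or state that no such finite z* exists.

z* = -2.8000.

Set f=λy, z=hλ:
  y_{n+1} = y_n + z·[6/7·y_n + 1/7·y_{n+1}] ⇒ (1 − 1/7z)y_{n+1} = (1 + 6/7z)y_n
  Hence R(z) = (1 + 6/7z)/(1 − 1/7z).

Need |R(x)|<1, x<0.
x=-0.49: |R|=0.5421
R=−1: 1+6/7x = −1+1/7x ⇒ -5/7x=2 ⇒ x=2/(-5/7)=-2.8000
Confirm numerically:
  x=-2.385: |R|=0.77890 <1
  x=-1.525: |R|=0.25220 <1
  x=-1.173: |R|=0.00465 <1
  x=-1.128: |R|=0.02854 <1
  x=-3.210: |R|=1.20078 >1
  x=-2.870: |R|=1.03546 >1
Interval (-2.8000, 0).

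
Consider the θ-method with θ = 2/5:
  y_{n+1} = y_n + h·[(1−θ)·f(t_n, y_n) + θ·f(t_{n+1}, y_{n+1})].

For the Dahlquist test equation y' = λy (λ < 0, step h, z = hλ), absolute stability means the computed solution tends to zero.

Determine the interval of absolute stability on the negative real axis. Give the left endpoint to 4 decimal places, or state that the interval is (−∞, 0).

On y'=λy, z=hλ:
  y_{n+1} = y_n + z·[3/5·y_n + 2/5·y_{n+1}] ⇒ (1 − 2/5z)y_{n+1} = (1 + 3/5z)y_n
  so R(z) = (1 + 3/5z)/(1 − 2/5z).

Boundary: |R(x)|=1, x<0.
x=-0.93: |R|=0.3222
R=−1: 1+3/5x = −1+2/5x ⇒ -1/5x=2 ⇒ x=2/(-1/5)=-10.0000
Confirm numerically:
  x=-8.776: |R|=0.94573 <1
  x=-7.409: |R|=0.86926 <1
  x=-6.162: |R|=0.77846 <1
  x=-4.711: |R|=0.63327 <1
  x=-10.243: |R|=1.00953 >1
  x=-10.155: |R|=1.00612 >1
  x=-10.136: |R|=1.00538 >1
Interval (-10.0000, 0).

(-10.0000, 0).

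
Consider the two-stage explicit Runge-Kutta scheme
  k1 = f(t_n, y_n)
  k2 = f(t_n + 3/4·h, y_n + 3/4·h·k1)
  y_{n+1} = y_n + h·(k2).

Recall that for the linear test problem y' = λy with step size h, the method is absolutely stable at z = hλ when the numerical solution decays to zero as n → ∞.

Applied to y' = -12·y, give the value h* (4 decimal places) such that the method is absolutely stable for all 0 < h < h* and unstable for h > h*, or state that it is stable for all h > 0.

Set f=λy, z=hλ:
  k1=λy_n ⇒ h·k1=z·y_n;  k2=λ(1+3/4z)y_n ⇒ h·k2=z(1+3/4z)y_n
  y_{n+1}/y_n = 1 + z(1+3/4z) = 1 + z + 3/4z²
  Hence R(z) = 1 + z + 3/4z².

Need |R(x)|<1, x<0.
x=-1.25: |R|=0.9219
R=1: x+3/4x²=0 ⇒ x=−4/3=-1.3333; min R=1−1/(4·3/4)=0.6667>−1
Confirm numerically:
  x=-1.291: |R|=0.95901 <1
  x=-0.770: |R|=0.67468 <1
  x=-0.758: |R|=0.67292 <1
  x=-0.611: |R|=0.66899 <1
  x=-1.548: |R|=1.24923 >1
  x=-1.410: |R|=1.08107 >1
Stable set (-1.3333, 0).

(-1.3333,0); λ=-12 ⇒ h* = (4/3)/12 = 0.1111.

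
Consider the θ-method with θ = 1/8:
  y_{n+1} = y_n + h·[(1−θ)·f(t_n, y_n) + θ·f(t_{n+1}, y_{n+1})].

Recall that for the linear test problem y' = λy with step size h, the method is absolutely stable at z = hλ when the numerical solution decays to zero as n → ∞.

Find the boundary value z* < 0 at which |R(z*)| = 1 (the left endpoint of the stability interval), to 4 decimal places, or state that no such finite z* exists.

left endpoint -2.6667.

On y'=λy, z=hλ:
  y_{n+1} = y_n + z·[7/8·y_n + 1/8·y_{n+1}] ⇒ (1 − 1/8z)y_{n+1} = (1 + 7/8z)y_n
  ⇒ R(z) = (1 + 7/8z)/(1 − 1/8z).

Need |R(x)|<1, x<0.
x=-1.28: |R|=0.1034
R=−1: 1+7/8x = −1+1/8x ⇒ -3/4x=2 ⇒ x=2/(-3/4)=-2.6667
Confirm numerically:
  x=-2.431: |R|=0.86444 <1
  x=-2.348: |R|=0.81523 <1
  x=-1.461: |R|=0.23539 <1
  x=-1.456: |R|=0.23181 <1
  x=-3.019: |R|=1.19185 >1
  x=-2.887: |R|=1.12143 >1
  x=-2.727: |R|=1.03375 >1
So |R|<1 on (-2.6667, 0).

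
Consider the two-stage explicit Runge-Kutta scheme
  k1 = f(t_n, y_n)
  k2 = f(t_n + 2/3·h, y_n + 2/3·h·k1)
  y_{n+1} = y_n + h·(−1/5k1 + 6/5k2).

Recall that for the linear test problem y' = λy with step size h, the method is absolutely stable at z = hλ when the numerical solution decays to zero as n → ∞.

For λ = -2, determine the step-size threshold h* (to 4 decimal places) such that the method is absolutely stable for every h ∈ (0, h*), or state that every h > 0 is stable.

(-1.2500,0); λ=-2 ⇒ h* = (5/4)/2 = 0.6250.

On y'=λy, z=hλ:
  k1=λy_n ⇒ h·k1=z·y_n;  k2=λ(1+2/3z)y_n ⇒ h·k2=z(1+2/3z)y_n
  y_{n+1}/y_n = 1 − 1/5z + 6/5z(1+2/3z) = 1 + z + 4/5z²
  so R(z) = 1 + z + 4/5z².

Solve |R(x)|<1 on ℝ⁻.
x=-1.47: |R|=1.2587
R=1: x+4/5x²=0 ⇒ x=−5/4=-1.2500; min R=1−1/(4·4/5)=0.6875>−1
Confirm numerically:
  x=-0.649: |R|=0.68796 <1
  x=-0.622: |R|=0.68751 <1
  x=-0.580: |R|=0.68912 <1
  x=-1.783: |R|=1.76027 >1
  x=-1.660: |R|=1.54448 >1
So |R|<1 on (-1.2500, 0).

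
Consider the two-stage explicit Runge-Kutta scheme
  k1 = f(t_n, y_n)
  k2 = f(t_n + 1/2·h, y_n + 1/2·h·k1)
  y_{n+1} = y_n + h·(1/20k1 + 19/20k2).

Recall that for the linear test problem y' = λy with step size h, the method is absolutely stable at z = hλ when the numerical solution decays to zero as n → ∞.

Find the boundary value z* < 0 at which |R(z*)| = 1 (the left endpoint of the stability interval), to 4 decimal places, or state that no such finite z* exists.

With y'=λy (z=hλ):
  k1=λy_n ⇒ h·k1=z·y_n;  k2=λ(1+1/2z)y_n ⇒ h·k2=z(1+1/2z)y_n
  y_{n+1}/y_n = 1 + 1/20z + 19/20z(1+1/2z) = 1 + z + 19/40z²
  ⇒ R(z) = 1 + z + 19/40z².

Find x<0 with |R(x)|<1.
x=-1.21: |R|=0.4854
R=1: x+19/40x²=0 ⇒ x=−40/19=-2.1053; min R=1−1/(4·19/40)=0.4737>−1
Confirm numerically:
  x=-2.037: |R|=0.93395 <1
  x=-1.756: |R|=0.70868 <1
  x=-1.519: |R|=0.57700 <1
  x=-0.919: |R|=0.48217 <1
  x=-2.697: |R|=1.75806 >1
  x=-2.271: |R|=1.17878 >1
So |R|<1 on (-2.1053, 0).

left endpoint -2.1053.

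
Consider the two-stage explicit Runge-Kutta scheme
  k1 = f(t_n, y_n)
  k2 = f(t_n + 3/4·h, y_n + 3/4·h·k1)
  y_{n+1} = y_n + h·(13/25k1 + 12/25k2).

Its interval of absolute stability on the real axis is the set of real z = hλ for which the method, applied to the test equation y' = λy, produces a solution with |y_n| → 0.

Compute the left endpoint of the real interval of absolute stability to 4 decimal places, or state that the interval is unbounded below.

Test eqn y'=λy, z=hλ:
  k1=λy_n ⇒ h·k1=z·y_n;  k2=λ(1+3/4z)y_n ⇒ h·k2=z(1+3/4z)y_n
  y_{n+1}/y_n = 1 + 13/25z + 12/25z(1+3/4z) = 1 + z + 9/25z²
  R(z) = 1 + z + 9/25z².

Solve |R(x)|<1 on ℝ⁻.
x=-0.37: |R|=0.6793
R=1: x+9/25x²=0 ⇒ x=−25/9=-2.7778; min R=1−1/(4·9/25)=0.3056>−1
Confirm numerically:
  x=-2.360: |R|=0.64506 <1
  x=-2.343: |R|=0.63327 <1
  x=-1.479: |R|=0.30848 <1
  x=-1.439: |R|=0.30646 <1
  x=-3.182: |R|=1.46304 >1
  x=-2.990: |R|=1.22844 >1
Interval (-2.7778, 0).

z* = -2.7778.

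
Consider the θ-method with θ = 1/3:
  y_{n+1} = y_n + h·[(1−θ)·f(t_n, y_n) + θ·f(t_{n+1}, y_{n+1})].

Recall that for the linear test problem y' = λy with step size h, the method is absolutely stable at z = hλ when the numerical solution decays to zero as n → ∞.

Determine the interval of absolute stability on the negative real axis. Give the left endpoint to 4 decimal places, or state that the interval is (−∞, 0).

With y'=λy (z=hλ):
  y_{n+1} = y_n + z·[2/3·y_n + 1/3·y_{n+1}] ⇒ (1 − 1/3z)y_{n+1} = (1 + 2/3z)y_n
  so R(z) = (1 + 2/3z)/(1 − 1/3z).

Solve |R(x)|<1 on ℝ⁻.
x=-0.68: |R|=0.4457
R=−1: 1+2/3x = −1+1/3x ⇒ -1/3x=2 ⇒ x=2/(-1/3)=-6.0000
Confirm numerically:
  x=-3.919: |R|=0.69923 <1
  x=-3.852: |R|=0.68651 <1
  x=-3.192: |R|=0.54651 <1
  x=-6.470: |R|=1.04963 >1
  x=-6.082: |R|=1.00903 >1
Interval (-6.0000, 0).

z∈(-6.0000,0).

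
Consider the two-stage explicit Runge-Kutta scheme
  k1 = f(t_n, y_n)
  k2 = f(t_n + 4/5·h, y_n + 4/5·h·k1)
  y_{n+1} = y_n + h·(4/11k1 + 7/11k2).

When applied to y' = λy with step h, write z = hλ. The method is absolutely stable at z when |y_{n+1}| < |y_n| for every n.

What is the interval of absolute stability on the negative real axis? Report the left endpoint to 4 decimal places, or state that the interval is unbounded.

(-1.9643, 0).

With y'=λy (z=hλ):
  k1=λy_n ⇒ h·k1=z·y_n;  k2=λ(1+4/5z)y_n ⇒ h·k2=z(1+4/5z)y_n
  y_{n+1}/y_n = 1 + 4/11z + 7/11z(1+4/5z) = 1 + z + 28/55z²
  R(z) = 1 + z + 28/55z².

Need |R(x)|<1, x<0.
x=-1.34: |R|=0.5741
R=1: x+28/55x²=0 ⇒ x=−55/28=-1.9643; min R=1−1/(4·28/55)=0.5089>−1
Confirm numerically:
  x=-1.504: |R|=0.64757 <1
  x=-1.106: |R|=0.51674 <1
  x=-0.961: |R|=0.50916 <1
  x=-0.914: |R|=0.51129 <1
  x=-2.101: |R|=1.14623 >1
  x=-2.063: |R|=1.10368 >1
Interval (-1.9643, 0).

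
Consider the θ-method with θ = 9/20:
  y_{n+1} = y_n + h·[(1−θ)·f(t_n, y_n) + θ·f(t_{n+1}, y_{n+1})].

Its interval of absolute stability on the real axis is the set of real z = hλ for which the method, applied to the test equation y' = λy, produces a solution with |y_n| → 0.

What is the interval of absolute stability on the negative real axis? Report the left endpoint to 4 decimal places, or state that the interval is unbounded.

Test eqn y'=λy, z=hλ:
  y_{n+1} = y_n + z·[11/20·y_n + 9/20·y_{n+1}] ⇒ (1 − 9/20z)y_{n+1} = (1 + 11/20z)y_n
  so R(z) = (1 + 11/20z)/(1 − 9/20z).

Boundary: |R(x)|=1, x<0.
x=-1.38: |R|=0.1487
R=−1: 1+11/20x = −1+9/20x ⇒ -1/10x=2 ⇒ x=2/(-1/10)=-20.0000
Confirm numerically:
  x=-19.472: |R|=0.99459 <1
  x=-19.247: |R|=0.99221 <1
  x=-17.031: |R|=0.96573 <1
  x=-13.854: |R|=0.91504 <1
  x=-20.332: |R|=1.00327 >1
  x=-20.212: |R|=1.00210 >1
So |R|<1 on (-20.0000, 0).

(-20.0000, 0).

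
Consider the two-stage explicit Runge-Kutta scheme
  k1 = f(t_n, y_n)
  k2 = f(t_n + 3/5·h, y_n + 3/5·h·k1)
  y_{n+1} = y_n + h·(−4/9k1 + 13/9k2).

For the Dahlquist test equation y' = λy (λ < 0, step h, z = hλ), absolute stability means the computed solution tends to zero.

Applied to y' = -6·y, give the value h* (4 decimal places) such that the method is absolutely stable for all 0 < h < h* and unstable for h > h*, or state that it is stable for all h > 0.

(-1.1538,0); λ=-6 ⇒ h* = (15/13)/6 = 0.1923.

Set f=λy, z=hλ:
  k1=λy_n ⇒ h·k1=z·y_n;  k2=λ(1+3/5z)y_n ⇒ h·k2=z(1+3/5z)y_n
  y_{n+1}/y_n = 1 − 4/9z + 13/9z(1+3/5z) = 1 + z + 13/15z²
  R(z) = 1 + z + 13/15z².

Need |R(x)|<1, x<0.
x=-1.61: |R|=1.6365
R=1: x+13/15x²=0 ⇒ x=−15/13=-1.1538; min R=1−1/(4·13/15)=0.7115>−1
Confirm numerically:
  x=-0.808: |R|=0.75782 <1
  x=-0.639: |R|=0.71488 <1
  x=-0.588: |R|=0.71164 <1
  x=-1.669: |R|=1.74515 >1
  x=-1.585: |R|=1.59226 >1
  x=-1.553: |R|=1.53723 >1
Stable set (-1.1538, 0).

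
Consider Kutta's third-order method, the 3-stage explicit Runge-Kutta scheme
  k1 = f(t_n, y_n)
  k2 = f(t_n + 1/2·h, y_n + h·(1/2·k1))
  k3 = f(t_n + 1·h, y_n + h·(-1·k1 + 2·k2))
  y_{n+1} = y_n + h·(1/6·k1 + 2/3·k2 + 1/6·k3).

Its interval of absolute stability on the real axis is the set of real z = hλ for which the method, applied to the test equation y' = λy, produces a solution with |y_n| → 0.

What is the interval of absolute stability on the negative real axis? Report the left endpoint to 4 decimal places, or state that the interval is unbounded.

With y'=λy (z=hλ):
  order 3, 3-stage ⇒ R(z)=1+z+z^2/2+z^3/6
  (e.g. R(-1.24)=0.21103, |R|=0.21103)

Boundary: |R(x)|=1, x<0.
x=-1.24: |R|=0.2110
|R(-2.39)|=0.8093 |R(-1.62)|=0.0164 |R(-0.75)|=0.4609
Bisect:
  x_lo=-2.9448 |R|=1.8651  x_hi=-0.1969 |R|=0.8212
  mid=-1.57087 |R|=0.01689 →hi
  mid=-2.25785 |R|=0.62728 →hi
  mid=-2.60134 |R|=1.15172 →lo
  mid=-2.42959 |R|=0.86842 →hi
  mid=-2.51547 |R|=1.00448 →lo
  mid=-2.47253 |R|=0.93509 →hi
  mid=-2.49400 |R|=0.96944 →hi
  mid=-2.50473 |R|=0.98687 →hi
  mid=-2.51010 |R|=0.99565 →hi
  mid=-2.51278 |R|=1.00006 →lo
  ...
  [-2.51278,-2.51261] ⇒ x*=-2.5127
Interval (-2.5127, 0).

z∈(-2.5127,0).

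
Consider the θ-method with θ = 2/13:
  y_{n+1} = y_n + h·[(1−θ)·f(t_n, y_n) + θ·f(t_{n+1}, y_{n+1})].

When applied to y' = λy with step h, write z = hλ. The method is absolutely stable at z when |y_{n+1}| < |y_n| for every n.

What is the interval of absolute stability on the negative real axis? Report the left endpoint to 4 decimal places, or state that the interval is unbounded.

On y'=λy, z=hλ:
  y_{n+1} = y_n + z·[11/13·y_n + 2/13·y_{n+1}] ⇒ (1 − 2/13z)y_{n+1} = (1 + 11/13z)y_n
  R(z) = (1 + 11/13z)/(1 − 2/13z).

Solve |R(x)|<1 on ℝ⁻.
x=-1.23: |R|=0.0343
R=−1: 1+11/13x = −1+2/13x ⇒ -9/13x=2 ⇒ x=2/(-9/13)=-2.8889
Confirm numerically:
  x=-2.739: |R|=0.92699 <1
  x=-2.038: |R|=0.55153 <1
  x=-1.187: |R|=0.00371 <1
  x=-3.437: |R|=1.24821 >1
  x=-3.009: |R|=1.05684 >1
Interval (-2.8889, 0).

(-2.8889, 0).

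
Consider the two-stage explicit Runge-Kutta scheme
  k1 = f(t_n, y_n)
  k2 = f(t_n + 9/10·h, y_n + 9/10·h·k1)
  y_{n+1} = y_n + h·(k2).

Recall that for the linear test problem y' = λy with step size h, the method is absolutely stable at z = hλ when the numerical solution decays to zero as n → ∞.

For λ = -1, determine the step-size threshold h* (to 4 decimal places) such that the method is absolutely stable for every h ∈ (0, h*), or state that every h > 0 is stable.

Test eqn y'=λy, z=hλ:
  k1=λy_n ⇒ h·k1=z·y_n;  k2=λ(1+9/10z)y_n ⇒ h·k2=z(1+9/10z)y_n
  y_{n+1}/y_n = 1 + z(1+9/10z) = 1 + z + 9/10z²
  Hence R(z) = 1 + z + 9/10z².

Solve |R(x)|<1 on ℝ⁻.
x=-1.12: |R|=1.0090
R=1: x+9/10x²=0 ⇒ x=−10/9=-1.1111; min R=1−1/(4·9/10)=0.7222>−1
Confirm numerically:
  x=-1.045: |R|=0.93782 <1
  x=-0.669: |R|=0.73380 <1
  x=-0.567: |R|=0.72234 <1
  x=-1.676: |R|=1.85208 >1
  x=-1.245: |R|=1.15002 >1
Interval (-1.1111, 0).

(-1.1111,0); λ=-1 ⇒ h* = (10/9)/1 = 1.1111.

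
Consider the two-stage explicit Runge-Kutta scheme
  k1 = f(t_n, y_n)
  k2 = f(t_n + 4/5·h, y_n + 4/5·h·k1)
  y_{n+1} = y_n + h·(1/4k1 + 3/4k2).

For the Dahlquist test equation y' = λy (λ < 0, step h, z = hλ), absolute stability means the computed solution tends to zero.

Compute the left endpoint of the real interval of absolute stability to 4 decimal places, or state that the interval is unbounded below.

left endpoint -1.6667.

On y'=λy, z=hλ:
  k1=λy_n ⇒ h·k1=z·y_n;  k2=λ(1+4/5z)y_n ⇒ h·k2=z(1+4/5z)y_n
  y_{n+1}/y_n = 1 + 1/4z + 3/4z(1+4/5z) = 1 + z + 3/5z²
  ⇒ R(z) = 1 + z + 3/5z².

Find x<0 with |R(x)|<1.
x=-1.01: |R|=0.6021
R=1: x+3/5x²=0 ⇒ x=−5/3=-1.6667; min R=1−1/(4·3/5)=0.5833>−1
Confirm numerically:
  x=-1.272: |R|=0.69879 <1
  x=-1.230: |R|=0.67774 <1
  x=-0.769: |R|=0.58582 <1
  x=-0.693: |R|=0.59515 <1
  x=-2.232: |R|=1.75709 >1
  x=-2.026: |R|=1.43681 >1
  x=-1.728: |R|=1.06359 >1
Interval (-1.6667, 0).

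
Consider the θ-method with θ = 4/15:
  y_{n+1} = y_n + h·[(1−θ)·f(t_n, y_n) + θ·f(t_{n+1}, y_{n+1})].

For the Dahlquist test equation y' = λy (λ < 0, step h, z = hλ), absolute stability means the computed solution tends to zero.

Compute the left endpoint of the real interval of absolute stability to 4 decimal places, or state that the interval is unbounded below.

Set f=λy, z=hλ:
  y_{n+1} = y_n + z·[11/15·y_n + 4/15·y_{n+1}] ⇒ (1 − 4/15z)y_{n+1} = (1 + 11/15z)y_n
  so R(z) = (1 + 11/15z)/(1 − 4/15z).

Solve |R(x)|<1 on ℝ⁻.
x=-1: |R|=0.2105
R=−1: 1+11/15x = −1+4/15x ⇒ -7/15x=2 ⇒ x=2/(-7/15)=-4.2857
Confirm numerically:
  x=-4.212: |R|=0.98380 <1
  x=-3.279: |R|=0.74936 <1
  x=-2.668: |R|=0.55890 <1
  x=-4.738: |R|=1.09325 >1
  x=-4.519: |R|=1.04937 >1
So |R|<1 on (-4.2857, 0).

z* = -4.2857.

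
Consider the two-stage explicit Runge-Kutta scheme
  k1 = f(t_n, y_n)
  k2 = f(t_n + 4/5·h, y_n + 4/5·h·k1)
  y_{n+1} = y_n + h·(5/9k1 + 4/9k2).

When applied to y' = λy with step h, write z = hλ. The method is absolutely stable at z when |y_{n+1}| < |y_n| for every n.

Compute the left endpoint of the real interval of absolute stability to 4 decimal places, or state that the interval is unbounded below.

With y'=λy (z=hλ):
  k1=λy_n ⇒ h·k1=z·y_n;  k2=λ(1+4/5z)y_n ⇒ h·k2=z(1+4/5z)y_n
  y_{n+1}/y_n = 1 + 5/9z + 4/9z(1+4/5z) = 1 + z + 16/45z²
  so R(z) = 1 + z + 16/45z².

Solve |R(x)|<1 on ℝ⁻.
x=-1.28: |R|=0.3025
R=1: x+16/45x²=0 ⇒ x=−45/16=-2.8125; min R=1−1/(4·16/45)=0.2969>−1
Confirm numerically:
  x=-2.496: |R|=0.71912 <1
  x=-2.303: |R|=0.58280 <1
  x=-2.181: |R|=0.51029 <1
  x=-3.094: |R|=1.30968 >1
  x=-3.031: |R|=1.23548 >1
Interval (-2.8125, 0).

left endpoint -2.8125.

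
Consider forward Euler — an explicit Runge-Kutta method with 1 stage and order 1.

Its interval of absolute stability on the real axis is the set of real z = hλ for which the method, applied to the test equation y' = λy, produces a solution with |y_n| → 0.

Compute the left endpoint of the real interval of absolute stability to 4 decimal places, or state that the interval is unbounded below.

z* = -2.0000.

On y'=λy, z=hλ:
  order 1, 1-stage ⇒ R(z)=1+z
  (e.g. R(-0.43)=0.57000, |R|=0.57000)

Find x<0 with |R(x)|<1.
x=-0.43: |R|=0.5700
|R(-2.26)|=1.2600 |R(-1.51)|=0.5100 |R(-1.28)|=0.2800
Bisect:
  x_lo=-2.6334 |R|=1.6334  x_hi=-0.2100 |R|=0.7900
  mid=-1.42170 |R|=0.42170 →hi
  mid=-2.02753 |R|=1.02753 →lo
  mid=-1.72462 |R|=0.72462 →hi
  mid=-1.87607 |R|=0.87607 →hi
  mid=-1.95180 |R|=0.95180 →hi
  mid=-1.98967 |R|=0.98967 →hi
  mid=-2.00860 |R|=1.00860 →lo
  mid=-1.99913 |R|=0.99913 →hi
  mid=-2.00387 |R|=1.00387 →lo
  mid=-2.00150 |R|=1.00150 →lo
  ...
  [-2.00002,-1.99987] ⇒ x*=-2.0000
Interval (-2.0000, 0).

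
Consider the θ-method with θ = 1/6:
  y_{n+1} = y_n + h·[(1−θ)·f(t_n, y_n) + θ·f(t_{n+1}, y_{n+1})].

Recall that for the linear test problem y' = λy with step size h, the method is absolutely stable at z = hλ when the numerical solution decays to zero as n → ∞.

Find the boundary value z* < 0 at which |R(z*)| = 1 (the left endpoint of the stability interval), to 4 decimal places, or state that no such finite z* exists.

z* = -3.0000.

On y'=λy, z=hλ:
  y_{n+1} = y_n + z·[5/6·y_n + 1/6·y_{n+1}] ⇒ (1 − 1/6z)y_{n+1} = (1 + 5/6z)y_n
  Hence R(z) = (1 + 5/6z)/(1 − 1/6z).

Boundary: |R(x)|=1, x<0.
x=-1.26: |R|=0.0413
R=−1: 1+5/6x = −1+1/6x ⇒ -2/3x=2 ⇒ x=2/(-2/3)=-3.0000
Confirm numerically:
  x=-1.986: |R|=0.49211 <1
  x=-1.697: |R|=0.32285 <1
  x=-1.586: |R|=0.25442 <1
  x=-1.583: |R|=0.25254 <1
  x=-3.396: |R|=1.16858 >1
  x=-3.253: |R|=1.10937 >1
  x=-3.103: |R|=1.04526 >1
Interval (-3.0000, 0).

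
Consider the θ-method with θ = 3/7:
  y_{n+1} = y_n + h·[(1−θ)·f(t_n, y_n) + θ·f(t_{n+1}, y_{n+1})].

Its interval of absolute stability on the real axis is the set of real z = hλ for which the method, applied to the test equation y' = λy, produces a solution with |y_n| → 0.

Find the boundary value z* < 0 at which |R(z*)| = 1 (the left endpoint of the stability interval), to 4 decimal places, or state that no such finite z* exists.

left endpoint -14.0000.

Set f=λy, z=hλ:
  y_{n+1} = y_n + z·[4/7·y_n + 3/7·y_{n+1}] ⇒ (1 − 3/7z)y_{n+1} = (1 + 4/7z)y_n
  Hence R(z) = (1 + 4/7z)/(1 − 3/7z).

Boundary: |R(x)|=1, x<0.
x=-0.56: |R|=0.5484
R=−1: 1+4/7x = −1+3/7x ⇒ -1/7x=2 ⇒ x=2/(-1/7)=-14.0000
Confirm numerically:
  x=-8.708: |R|=0.84024 <1
  x=-7.238: |R|=0.76451 <1
  x=-6.962: |R|=0.74762 <1
  x=-14.562: |R|=1.01109 >1
  x=-14.144: |R|=1.00291 >1
So |R|<1 on (-14.0000, 0).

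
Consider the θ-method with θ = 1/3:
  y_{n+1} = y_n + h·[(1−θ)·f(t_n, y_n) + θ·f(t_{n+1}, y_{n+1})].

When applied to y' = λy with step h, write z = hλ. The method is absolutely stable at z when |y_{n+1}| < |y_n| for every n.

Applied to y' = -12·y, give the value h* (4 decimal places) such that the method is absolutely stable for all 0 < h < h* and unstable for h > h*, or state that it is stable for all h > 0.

Test eqn y'=λy, z=hλ:
  y_{n+1} = y_n + z·[2/3·y_n + 1/3·y_{n+1}] ⇒ (1 − 1/3z)y_{n+1} = (1 + 2/3z)y_n
  Hence R(z) = (1 + 2/3z)/(1 − 1/3z).

Need |R(x)|<1, x<0.
x=-0.83: |R|=0.3499
R=−1: 1+2/3x = −1+1/3x ⇒ -1/3x=2 ⇒ x=2/(-1/3)=-6.0000
Confirm numerically:
  x=-4.758: |R|=0.83991 <1
  x=-4.715: |R|=0.83344 <1
  x=-4.582: |R|=0.81298 <1
  x=-2.469: |R|=0.35436 <1
  x=-6.176: |R|=1.01918 >1
  x=-6.173: |R|=1.01886 >1
  x=-6.106: |R|=1.01164 >1
So |R|<1 on (-6.0000, 0).

(-6.0000,0); λ=-12 ⇒ h* = (6)/12 = 0.5000.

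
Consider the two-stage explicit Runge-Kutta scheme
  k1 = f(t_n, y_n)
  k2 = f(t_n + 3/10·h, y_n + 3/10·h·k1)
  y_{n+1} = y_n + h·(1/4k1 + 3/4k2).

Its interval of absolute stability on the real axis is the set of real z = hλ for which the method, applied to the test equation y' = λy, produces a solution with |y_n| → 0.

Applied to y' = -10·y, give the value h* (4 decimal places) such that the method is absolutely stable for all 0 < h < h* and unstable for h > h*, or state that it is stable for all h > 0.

Test eqn y'=λy, z=hλ:
  k1=λy_n ⇒ h·k1=z·y_n;  k2=λ(1+3/10z)y_n ⇒ h·k2=z(1+3/10z)y_n
  y_{n+1}/y_n = 1 + 1/4z + 3/4z(1+3/10z) = 1 + z + 9/40z²
  Hence R(z) = 1 + z + 9/40z².

Find x<0 with |R(x)|<1.
x=-1.15: |R|=0.1476
R=1: x+9/40x²=0 ⇒ x=−40/9=-4.4444; min R=1−1/(4·9/40)=-0.1111>−1
Confirm numerically:
  x=-4.115: |R|=0.69498 <1
  x=-4.062: |R|=0.65046 <1
  x=-3.813: |R|=0.45827 <1
  x=-2.129: |R|=0.10916 <1
  x=-4.822: |R|=1.40963 >1
  x=-4.747: |R|=1.32315 >1
  x=-4.637: |R|=1.20090 >1
Interval (-4.4444, 0).

(-4.4444,0); λ=-10 ⇒ h* = (40/9)/10 = 0.4444.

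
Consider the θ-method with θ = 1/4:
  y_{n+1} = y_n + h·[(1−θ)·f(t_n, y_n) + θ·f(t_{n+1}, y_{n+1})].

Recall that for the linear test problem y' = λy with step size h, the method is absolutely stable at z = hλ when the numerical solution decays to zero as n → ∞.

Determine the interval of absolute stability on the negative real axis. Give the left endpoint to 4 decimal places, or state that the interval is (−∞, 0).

Test eqn y'=λy, z=hλ:
  y_{n+1} = y_n + z·[3/4·y_n + 1/4·y_{n+1}] ⇒ (1 − 1/4z)y_{n+1} = (1 + 3/4z)y_n
  R(z) = (1 + 3/4z)/(1 − 1/4z).

Need |R(x)|<1, x<0.
x=-1.17: |R|=0.0948
R=−1: 1+3/4x = −1+1/4x ⇒ -1/2x=2 ⇒ x=2/(-1/2)=-4.0000
Confirm numerically:
  x=-3.819: |R|=0.95370 <1
  x=-2.485: |R|=0.53277 <1
  x=-1.935: |R|=0.30413 <1
  x=-4.529: |R|=1.12405 >1
  x=-4.452: |R|=1.10696 >1
  x=-4.191: |R|=1.04664 >1
Stable set (-4.0000, 0).

z∈(-4.0000,0).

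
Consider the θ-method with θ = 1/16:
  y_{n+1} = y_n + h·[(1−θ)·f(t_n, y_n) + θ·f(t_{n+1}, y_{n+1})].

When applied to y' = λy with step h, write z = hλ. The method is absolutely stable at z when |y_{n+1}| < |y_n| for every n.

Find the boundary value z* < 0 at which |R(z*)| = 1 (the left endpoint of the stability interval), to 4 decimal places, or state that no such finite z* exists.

left endpoint -2.2857.

Test eqn y'=λy, z=hλ:
  y_{n+1} = y_n + z·[15/16·y_n + 1/16·y_{n+1}] ⇒ (1 − 1/16z)y_{n+1} = (1 + 15/16z)y_n
  R(z) = (1 + 15/16z)/(1 − 1/16z).

Boundary: |R(x)|=1, x<0.
x=-1.27: |R|=0.1766
R=−1: 1+15/16x = −1+1/16x ⇒ -7/8x=2 ⇒ x=2/(-7/8)=-2.2857
Confirm numerically:
  x=-2.163: |R|=0.90541 <1
  x=-2.129: |R|=0.87898 <1
  x=-1.353: |R|=0.24751 <1
  x=-2.825: |R|=1.40106 >1
  x=-2.456: |R|=1.12917 >1
So |R|<1 on (-2.2857, 0).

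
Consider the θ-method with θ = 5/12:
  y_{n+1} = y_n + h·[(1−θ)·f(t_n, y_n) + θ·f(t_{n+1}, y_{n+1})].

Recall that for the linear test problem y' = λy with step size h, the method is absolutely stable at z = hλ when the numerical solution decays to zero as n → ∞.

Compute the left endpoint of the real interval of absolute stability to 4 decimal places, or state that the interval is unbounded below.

Set f=λy, z=hλ:
  y_{n+1} = y_n + z·[7/12·y_n + 5/12·y_{n+1}] ⇒ (1 − 5/12z)y_{n+1} = (1 + 7/12z)y_n
  R(z) = (1 + 7/12z)/(1 − 5/12z).

Boundary: |R(x)|=1, x<0.
x=-1.08: |R|=0.2552
R=−1: 1+7/12x = −1+5/12x ⇒ -1/6x=2 ⇒ x=2/(-1/6)=-12.0000
Confirm numerically:
  x=-10.496: |R|=0.95335 <1
  x=-9.043: |R|=0.89664 <1
  x=-7.455: |R|=0.81553 <1
  x=-6.903: |R|=0.78084 <1
  x=-12.582: |R|=1.01554 >1
  x=-12.518: |R|=1.01389 >1
Stable set (-12.0000, 0).

z* = -12.0000.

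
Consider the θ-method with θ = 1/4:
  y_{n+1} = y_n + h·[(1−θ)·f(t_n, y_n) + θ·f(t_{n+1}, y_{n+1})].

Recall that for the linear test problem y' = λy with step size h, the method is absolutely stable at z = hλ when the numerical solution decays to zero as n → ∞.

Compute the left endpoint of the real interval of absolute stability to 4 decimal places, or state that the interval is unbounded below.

z* = -4.0000.

With y'=λy (z=hλ):
  y_{n+1} = y_n + z·[3/4·y_n + 1/4·y_{n+1}] ⇒ (1 − 1/4z)y_{n+1} = (1 + 3/4z)y_n
  R(z) = (1 + 3/4z)/(1 − 1/4z).

Find x<0 with |R(x)|<1.
x=-0.37: |R|=0.6613
R=−1: 1+3/4x = −1+1/4x ⇒ -1/2x=2 ⇒ x=2/(-1/2)=-4.0000
Confirm numerically:
  x=-3.193: |R|=0.77562 <1
  x=-3.164: |R|=0.76661 <1
  x=-2.254: |R|=0.44164 <1
  x=-2.112: |R|=0.38220 <1
  x=-4.533: |R|=1.12493 >1
  x=-4.422: |R|=1.10021 >1
So |R|<1 on (-4.0000, 0).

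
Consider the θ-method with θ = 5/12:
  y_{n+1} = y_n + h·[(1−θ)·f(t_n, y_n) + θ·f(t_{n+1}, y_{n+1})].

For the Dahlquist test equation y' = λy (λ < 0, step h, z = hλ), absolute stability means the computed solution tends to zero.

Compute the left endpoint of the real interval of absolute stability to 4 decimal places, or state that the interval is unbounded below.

left endpoint -12.0000.

With y'=λy (z=hλ):
  y_{n+1} = y_n + z·[7/12·y_n + 5/12·y_{n+1}] ⇒ (1 − 5/12z)y_{n+1} = (1 + 7/12z)y_n
  Hence R(z) = (1 + 7/12z)/(1 − 5/12z).

Boundary: |R(x)|=1, x<0.
x=-1.63: |R|=0.0293
R=−1: 1+7/12x = −1+5/12x ⇒ -1/6x=2 ⇒ x=2/(-1/6)=-12.0000
Confirm numerically:
  x=-9.094: |R|=0.89887 <1
  x=-8.693: |R|=0.88075 <1
  x=-6.624: |R|=0.76170 <1
  x=-6.028: |R|=0.71656 <1
  x=-12.500: |R|=1.01342 >1
  x=-12.293: |R|=1.00798 >1
  x=-12.061: |R|=1.00169 >1
So |R|<1 on (-12.0000, 0).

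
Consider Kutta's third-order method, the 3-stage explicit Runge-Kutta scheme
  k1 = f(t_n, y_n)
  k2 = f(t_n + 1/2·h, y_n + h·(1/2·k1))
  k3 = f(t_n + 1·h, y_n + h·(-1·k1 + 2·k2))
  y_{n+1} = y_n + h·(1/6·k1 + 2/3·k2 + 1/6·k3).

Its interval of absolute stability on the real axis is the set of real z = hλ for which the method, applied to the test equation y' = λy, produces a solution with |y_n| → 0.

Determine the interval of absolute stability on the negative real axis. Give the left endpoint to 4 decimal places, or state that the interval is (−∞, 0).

With y'=λy (z=hλ):
  order 3, 3-stage ⇒ R(z)=1+z+z^2/2+z^3/6
  (e.g. R(-1.78)=-0.13576, |R|=0.13576)

Need |R(x)|<1, x<0.
x=-1.78: |R|=0.1358
|R(-2.55)|=1.0623 |R(-2.02)|=0.3535 |R(-1.24)|=0.2110
Bisect:
  x_lo=-3.0883 |R|=2.2287  x_hi=-0.0859 |R|=0.9177
  mid=-1.58710 |R|=0.00605 →hi
  mid=-2.33771 |R|=0.73449 →hi
  mid=-2.71301 |R|=1.36096 →lo
  mid=-2.52536 |R|=1.02086 →lo
  mid=-2.43154 |R|=0.87137 →hi
  mid=-2.47845 |R|=0.94449 →hi
  mid=-2.50191 |R|=0.98227 →hi
  mid=-2.51363 |R|=1.00146 →lo
  mid=-2.50777 |R|=0.99184 →hi
  mid=-2.51070 |R|=0.99664 →hi
  ...
  [-2.51290,-2.51272] ⇒ x*=-2.5127
Stable set (-2.5127, 0).

z∈(-2.5127,0).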